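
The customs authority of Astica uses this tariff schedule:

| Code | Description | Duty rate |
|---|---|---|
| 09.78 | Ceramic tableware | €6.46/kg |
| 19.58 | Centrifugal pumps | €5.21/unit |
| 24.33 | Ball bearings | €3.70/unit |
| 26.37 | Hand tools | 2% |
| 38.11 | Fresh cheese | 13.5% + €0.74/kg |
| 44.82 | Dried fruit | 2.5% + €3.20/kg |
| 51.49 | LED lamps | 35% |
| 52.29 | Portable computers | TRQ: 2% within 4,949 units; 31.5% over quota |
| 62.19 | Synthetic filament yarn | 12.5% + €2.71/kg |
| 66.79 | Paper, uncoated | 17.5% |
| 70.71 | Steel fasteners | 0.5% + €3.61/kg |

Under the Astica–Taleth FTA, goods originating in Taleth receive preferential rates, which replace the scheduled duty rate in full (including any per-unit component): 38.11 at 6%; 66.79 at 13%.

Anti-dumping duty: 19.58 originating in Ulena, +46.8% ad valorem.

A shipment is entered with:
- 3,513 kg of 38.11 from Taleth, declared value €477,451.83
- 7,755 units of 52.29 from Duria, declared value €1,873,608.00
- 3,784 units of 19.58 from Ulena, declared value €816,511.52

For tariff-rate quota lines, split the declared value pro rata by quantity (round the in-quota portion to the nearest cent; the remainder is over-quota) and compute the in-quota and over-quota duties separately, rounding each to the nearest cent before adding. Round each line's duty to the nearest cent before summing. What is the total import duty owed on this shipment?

Line 1 (38.11, Taleth, 3,513 kg, €477,451.83):
Base rate for 38.11 is 13.5% + €0.74/kg.
Origin Taleth qualifies under the Astica–Taleth agreement and 38.11 is covered: preferential rate 6% applies instead.
Duty = €477,451.83 × 6% = €28,647.11.
Line 2 (52.29, Duria, 7,755 units, €1,873,608.00):
Code 52.29 is under a tariff-rate quota (threshold 4,949 units). In-quota: 4,949 units at 2%; over-quota: 2,806 units at 31.5%.
Pro-rata value split: in-quota = €1,873,608.00 × 4,949/7,755 = €1,195,678.40; over-quota = €1,873,608.00 − €1,195,678.40 = €677,929.60.
In-quota duty = €1,195,678.40 × 2% = €23,913.57. Over-quota duty = €677,929.60 × 31.5% = €213,547.82.
Line duty = €23,913.57 + €213,547.82 = €237,461.39.
Line 3 (19.58, Ulena, 3,784 units, €816,511.52):
Base rate for 19.58 is €5.21/unit.
Additional duty on 19.58 from Ulena: +46.8% ad valorem. Applied ad valorem rate = 46.8%.
Duty = €816,511.52 × 46.8% + 3,784 × €5.21 = €401,842.03.
Total = €28,647.11 + €237,461.39 + €401,842.03 = €667,950.53.

€667,950.53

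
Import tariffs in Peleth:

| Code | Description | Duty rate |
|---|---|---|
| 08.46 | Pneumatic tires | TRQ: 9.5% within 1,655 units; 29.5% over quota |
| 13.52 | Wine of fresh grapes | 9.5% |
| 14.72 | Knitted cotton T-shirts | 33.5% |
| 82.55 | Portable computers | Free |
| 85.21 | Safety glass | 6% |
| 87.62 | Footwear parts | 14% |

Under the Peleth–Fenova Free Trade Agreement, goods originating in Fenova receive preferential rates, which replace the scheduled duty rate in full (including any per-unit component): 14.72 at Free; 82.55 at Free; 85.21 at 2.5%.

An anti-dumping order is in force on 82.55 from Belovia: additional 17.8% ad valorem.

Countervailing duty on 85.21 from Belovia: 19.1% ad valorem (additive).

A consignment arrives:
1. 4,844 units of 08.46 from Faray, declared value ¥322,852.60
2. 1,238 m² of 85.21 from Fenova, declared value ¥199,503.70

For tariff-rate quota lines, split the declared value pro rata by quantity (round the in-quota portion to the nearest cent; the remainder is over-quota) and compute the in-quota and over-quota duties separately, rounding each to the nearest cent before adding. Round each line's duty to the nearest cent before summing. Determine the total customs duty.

Line 1 (08.46, Faray, 4,844 units, ¥322,852.60):
Code 08.46 is under a tariff-rate quota (threshold 1,655 units). In-quota: 1,655 units at 9.5%; over-quota: 3,189 units at 29.5%.
Pro-rata value split: in-quota = ¥322,852.60 × 1,655/4,844 = ¥110,305.75; over-quota = ¥322,852.60 − ¥110,305.75 = ¥212,546.85.
In-quota duty = ¥110,305.75 × 9.5% = ¥10,479.05. Over-quota duty = ¥212,546.85 × 29.5% = ¥62,701.32.
Line duty = ¥10,479.05 + ¥62,701.32 = ¥73,180.37.
Line 2 (85.21, Fenova, 1,238 m², ¥199,503.70):
Base rate for 85.21 is 6%.
Origin Fenova qualifies under the Peleth–Fenova agreement and 85.21 is covered: preferential rate 2.5% applies instead.
The additional-duty order on 85.21 targets Belovia, not Fenova; it does not apply.
Duty = ¥199,503.70 × 2.5% = ¥4,987.59.
Total = ¥73,180.37 + ¥4,987.59 = ¥78,167.96.

¥78,167.96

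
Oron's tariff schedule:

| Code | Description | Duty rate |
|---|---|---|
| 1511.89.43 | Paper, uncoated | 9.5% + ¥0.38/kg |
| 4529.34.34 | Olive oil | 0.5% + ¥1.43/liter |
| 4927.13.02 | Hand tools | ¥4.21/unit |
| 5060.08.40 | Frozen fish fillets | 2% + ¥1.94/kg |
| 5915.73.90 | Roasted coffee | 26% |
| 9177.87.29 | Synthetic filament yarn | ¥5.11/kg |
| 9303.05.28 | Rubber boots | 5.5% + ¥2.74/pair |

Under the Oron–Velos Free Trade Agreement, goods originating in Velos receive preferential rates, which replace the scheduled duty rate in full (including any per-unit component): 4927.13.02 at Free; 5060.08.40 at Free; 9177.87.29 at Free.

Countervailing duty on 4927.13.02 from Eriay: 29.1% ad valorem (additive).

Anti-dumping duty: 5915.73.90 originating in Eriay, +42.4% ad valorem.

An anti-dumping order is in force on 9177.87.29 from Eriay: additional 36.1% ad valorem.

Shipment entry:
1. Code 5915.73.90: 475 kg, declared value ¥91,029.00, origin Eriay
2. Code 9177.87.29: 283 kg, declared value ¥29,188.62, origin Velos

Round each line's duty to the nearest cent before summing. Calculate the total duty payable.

¥62,263.84

Line 1 (5915.73.90, Eriay, 475 kg, ¥91,029.00):
Base rate for 5915.73.90 is 26%.
Additional duty on 5915.73.90 from Eriay: +42.4%. Applied ad valorem rate: 26% + 42.4% = 68.4%.
Duty = ¥91,029.00 × 68.4% = ¥62,263.84.
Line 2 (9177.87.29, Velos, 283 kg, ¥29,188.62):
Base rate for 9177.87.29 is ¥5.11/kg.
Origin Velos qualifies under the Oron–Velos agreement and 9177.87.29 is covered: preferential rate Free applies instead.
The additional-duty order on 9177.87.29 targets Eriay, not Velos; it does not apply.
Duty = ¥29,188.62 × 0% = ¥0.00.
Total = ¥62,263.84 + ¥0.00 = ¥62,263.84.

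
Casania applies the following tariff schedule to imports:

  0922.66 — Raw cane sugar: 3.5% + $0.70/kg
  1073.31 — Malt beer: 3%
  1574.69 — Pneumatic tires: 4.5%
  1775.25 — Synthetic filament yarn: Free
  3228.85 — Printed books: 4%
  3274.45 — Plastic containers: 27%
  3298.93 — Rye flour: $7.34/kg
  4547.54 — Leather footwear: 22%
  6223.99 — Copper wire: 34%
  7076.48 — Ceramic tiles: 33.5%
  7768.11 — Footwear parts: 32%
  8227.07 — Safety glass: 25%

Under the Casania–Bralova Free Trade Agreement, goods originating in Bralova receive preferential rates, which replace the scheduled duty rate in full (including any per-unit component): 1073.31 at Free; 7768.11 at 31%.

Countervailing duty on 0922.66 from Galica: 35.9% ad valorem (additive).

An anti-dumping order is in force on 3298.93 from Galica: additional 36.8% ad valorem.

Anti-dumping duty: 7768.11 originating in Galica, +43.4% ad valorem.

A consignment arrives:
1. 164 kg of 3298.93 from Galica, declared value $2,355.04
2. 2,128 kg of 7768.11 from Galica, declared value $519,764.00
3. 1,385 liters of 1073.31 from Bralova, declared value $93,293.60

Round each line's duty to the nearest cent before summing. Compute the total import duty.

Line 1 (3298.93, Galica, 164 kg, $2,355.04):
Base rate for 3298.93 is $7.34/kg.
Additional duty on 3298.93 from Galica: +36.8% ad valorem. Applied ad valorem rate = 36.8%.
Duty = $2,355.04 × 36.8% + 164 × $7.34 = $2,070.41.
Line 2 (7768.11, Galica, 2,128 kg, $519,764.00):
Base rate for 7768.11 is 32%.
7768.11 has an FTA preferential rate, but origin Galica is not Bralova; base rate stands.
Additional duty on 7768.11 from Galica: +43.4%. Applied ad valorem rate: 32% + 43.4% = 75.4%.
Duty = $519,764.00 × 75.4% = $391,902.06.
Line 3 (1073.31, Bralova, 1,385 liters, $93,293.60):
Base rate for 1073.31 is 3%.
Origin Bralova qualifies under the Casania–Bralova agreement and 1073.31 is covered: preferential rate Free applies instead.
Duty = $93,293.60 × 0% = $0.00.
Total = $2,070.41 + $391,902.06 + $0.00 = $393,972.47.

$393,972.47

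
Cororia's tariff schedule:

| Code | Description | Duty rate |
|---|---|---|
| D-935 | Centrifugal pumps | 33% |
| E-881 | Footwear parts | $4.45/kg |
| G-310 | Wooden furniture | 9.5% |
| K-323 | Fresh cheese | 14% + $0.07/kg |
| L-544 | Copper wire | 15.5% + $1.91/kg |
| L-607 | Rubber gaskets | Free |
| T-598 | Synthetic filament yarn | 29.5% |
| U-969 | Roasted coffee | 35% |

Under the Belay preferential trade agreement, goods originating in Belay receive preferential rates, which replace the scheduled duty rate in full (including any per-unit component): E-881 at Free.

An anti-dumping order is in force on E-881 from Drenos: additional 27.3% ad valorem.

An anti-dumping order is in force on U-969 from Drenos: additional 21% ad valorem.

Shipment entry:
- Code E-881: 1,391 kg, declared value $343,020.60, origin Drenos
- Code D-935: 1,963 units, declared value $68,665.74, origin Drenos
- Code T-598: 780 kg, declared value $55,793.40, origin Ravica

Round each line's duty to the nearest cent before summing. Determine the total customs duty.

Line 1 (E-881, Drenos, 1,391 kg, $343,020.60):
Base rate for E-881 is $4.45/kg.
E-881 has an FTA preferential rate, but origin Drenos is not Belay; base rate stands.
Additional duty on E-881 from Drenos: +27.3% ad valorem. Applied ad valorem rate = 27.3%.
Duty = $343,020.60 × 27.3% + 1,391 × $4.45 = $99,834.57.
Line 2 (D-935, Drenos, 1,963 units, $68,665.74):
Base rate for D-935 is 33%.
Duty = $68,665.74 × 33% = $22,659.69.
Line 3 (T-598, Ravica, 780 kg, $55,793.40):
Base rate for T-598 is 29.5%.
Duty = $55,793.40 × 29.5% = $16,459.05.
Total = $99,834.57 + $22,659.69 + $16,459.05 = $138,953.31.

$138,953.31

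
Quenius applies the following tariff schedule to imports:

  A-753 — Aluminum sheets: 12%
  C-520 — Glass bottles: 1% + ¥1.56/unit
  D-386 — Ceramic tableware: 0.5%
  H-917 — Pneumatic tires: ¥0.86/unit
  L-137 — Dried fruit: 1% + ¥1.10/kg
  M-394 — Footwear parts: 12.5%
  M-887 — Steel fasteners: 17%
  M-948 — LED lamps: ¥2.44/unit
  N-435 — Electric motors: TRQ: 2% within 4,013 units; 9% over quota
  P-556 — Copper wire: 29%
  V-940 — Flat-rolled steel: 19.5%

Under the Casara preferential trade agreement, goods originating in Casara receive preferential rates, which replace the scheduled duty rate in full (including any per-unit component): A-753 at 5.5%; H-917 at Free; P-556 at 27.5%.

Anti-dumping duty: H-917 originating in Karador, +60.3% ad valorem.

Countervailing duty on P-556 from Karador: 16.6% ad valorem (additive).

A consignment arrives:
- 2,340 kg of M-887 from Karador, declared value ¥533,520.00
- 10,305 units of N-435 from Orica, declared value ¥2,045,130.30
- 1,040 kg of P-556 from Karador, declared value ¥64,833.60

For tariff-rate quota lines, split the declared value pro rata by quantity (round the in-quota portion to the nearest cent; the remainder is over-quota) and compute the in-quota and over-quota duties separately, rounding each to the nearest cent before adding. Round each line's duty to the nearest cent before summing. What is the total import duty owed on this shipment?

Line 1 (M-887, Karador, 2,340 kg, ¥533,520.00):
Base rate for M-887 is 17%.
Duty = ¥533,520.00 × 17% = ¥90,698.40.
Line 2 (N-435, Orica, 10,305 units, ¥2,045,130.30):
Code N-435 is under a tariff-rate quota (threshold 4,013 units). In-quota: 4,013 units at 2%; over-quota: 6,292 units at 9%.
Pro-rata value split: in-quota = ¥2,045,130.30 × 4,013/10,305 = ¥796,419.98; over-quota = ¥2,045,130.30 − ¥796,419.98 = ¥1,248,710.32.
In-quota duty = ¥796,419.98 × 2% = ¥15,928.40. Over-quota duty = ¥1,248,710.32 × 9% = ¥112,383.93.
Line duty = ¥15,928.40 + ¥112,383.93 = ¥128,312.33.
Line 3 (P-556, Karador, 1,040 kg, ¥64,833.60):
Base rate for P-556 is 29%.
P-556 has an FTA preferential rate, but origin Karador is not Casara; base rate stands.
Additional duty on P-556 from Karador: +16.6%. Applied ad valorem rate: 29% + 16.6% = 45.6%.
Duty = ¥64,833.60 × 45.6% = ¥29,564.12.
Total = ¥90,698.40 + ¥128,312.33 + ¥29,564.12 = ¥248,574.85.

¥248,574.85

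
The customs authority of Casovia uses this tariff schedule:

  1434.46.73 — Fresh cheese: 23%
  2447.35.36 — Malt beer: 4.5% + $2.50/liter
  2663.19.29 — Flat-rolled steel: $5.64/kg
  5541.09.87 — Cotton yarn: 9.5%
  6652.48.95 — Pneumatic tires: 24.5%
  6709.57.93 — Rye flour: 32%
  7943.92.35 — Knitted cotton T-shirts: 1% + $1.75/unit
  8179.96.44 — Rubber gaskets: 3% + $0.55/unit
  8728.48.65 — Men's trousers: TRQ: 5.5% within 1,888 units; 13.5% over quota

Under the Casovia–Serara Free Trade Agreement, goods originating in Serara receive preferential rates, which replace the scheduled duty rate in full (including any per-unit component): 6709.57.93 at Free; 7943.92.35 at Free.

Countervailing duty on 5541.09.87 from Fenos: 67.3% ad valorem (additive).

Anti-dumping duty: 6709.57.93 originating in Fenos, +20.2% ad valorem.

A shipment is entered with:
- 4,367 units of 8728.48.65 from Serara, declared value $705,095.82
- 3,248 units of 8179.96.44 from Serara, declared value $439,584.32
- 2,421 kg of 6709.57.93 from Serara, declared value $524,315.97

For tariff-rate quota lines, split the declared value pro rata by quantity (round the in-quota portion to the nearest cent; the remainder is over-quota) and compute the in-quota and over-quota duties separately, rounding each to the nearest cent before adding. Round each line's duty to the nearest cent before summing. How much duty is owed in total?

Line 1 (8728.48.65, Serara, 4,367 units, $705,095.82):
Code 8728.48.65 is under a tariff-rate quota (threshold 1,888 units). In-quota: 1,888 units at 5.5%; over-quota: 2,479 units at 13.5%.
Pro-rata value split: in-quota = $705,095.82 × 1,888/4,367 = $304,836.48; over-quota = $705,095.82 − $304,836.48 = $400,259.34.
In-quota duty = $304,836.48 × 5.5% = $16,766.01. Over-quota duty = $400,259.34 × 13.5% = $54,035.01.
Line duty = $16,766.01 + $54,035.01 = $70,801.02.
Line 2 (8179.96.44, Serara, 3,248 units, $439,584.32):
Base rate for 8179.96.44 is 3% + $0.55/unit.
Origin Serara is the FTA partner but 8179.96.44 is not on the preference list; base rate stands.
Duty = $439,584.32 × 3% + 3,248 × $0.55 = $14,973.93.
Line 3 (6709.57.93, Serara, 2,421 kg, $524,315.97):
Base rate for 6709.57.93 is 32%.
Origin Serara qualifies under the Casovia–Serara agreement and 6709.57.93 is covered: preferential rate Free applies instead.
The additional-duty order on 6709.57.93 targets Fenos, not Serara; it does not apply.
Duty = $524,315.97 × 0% = $0.00.
Total = $70,801.02 + $14,973.93 + $0.00 = $85,774.95.

$85,774.95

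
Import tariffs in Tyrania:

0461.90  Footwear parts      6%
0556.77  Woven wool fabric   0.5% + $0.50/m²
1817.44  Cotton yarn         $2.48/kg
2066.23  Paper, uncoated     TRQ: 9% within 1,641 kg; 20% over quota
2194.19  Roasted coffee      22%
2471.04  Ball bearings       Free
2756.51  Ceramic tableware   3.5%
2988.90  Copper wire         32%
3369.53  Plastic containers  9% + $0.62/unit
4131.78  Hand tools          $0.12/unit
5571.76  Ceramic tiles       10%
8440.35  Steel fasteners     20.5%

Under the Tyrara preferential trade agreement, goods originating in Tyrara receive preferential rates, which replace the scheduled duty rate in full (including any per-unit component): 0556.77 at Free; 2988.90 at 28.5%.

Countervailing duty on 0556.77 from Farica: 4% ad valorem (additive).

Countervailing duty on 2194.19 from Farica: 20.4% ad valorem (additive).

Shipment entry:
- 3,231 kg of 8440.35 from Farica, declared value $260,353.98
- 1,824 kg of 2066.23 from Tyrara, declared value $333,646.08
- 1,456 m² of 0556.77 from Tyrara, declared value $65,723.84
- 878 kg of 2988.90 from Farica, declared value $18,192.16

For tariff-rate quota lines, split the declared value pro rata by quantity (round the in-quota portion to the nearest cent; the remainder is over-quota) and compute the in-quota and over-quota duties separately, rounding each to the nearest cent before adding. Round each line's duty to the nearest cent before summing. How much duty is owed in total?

Line 1 (8440.35, Farica, 3,231 kg, $260,353.98):
Base rate for 8440.35 is 20.5%.
Duty = $260,353.98 × 20.5% = $53,372.57.
Line 2 (2066.23, Tyrara, 1,824 kg, $333,646.08):
Code 2066.23 is under a tariff-rate quota (threshold 1,641 kg). In-quota: 1,641 kg at 9%; over-quota: 183 kg at 20%.
Pro-rata value split: in-quota = $333,646.08 × 1,641/1,824 = $300,171.72; over-quota = $333,646.08 − $300,171.72 = $33,474.36.
In-quota duty = $300,171.72 × 9% = $27,015.45. Over-quota duty = $33,474.36 × 20% = $6,694.87.
Line duty = $27,015.45 + $6,694.87 = $33,710.32.
Line 3 (0556.77, Tyrara, 1,456 m², $65,723.84):
Base rate for 0556.77 is 0.5% + $0.50/m².
Origin Tyrara qualifies under the Tyrania–Tyrara agreement and 0556.77 is covered: preferential rate Free applies instead.
The additional-duty order on 0556.77 targets Farica, not Tyrara; it does not apply.
Duty = $65,723.84 × 0% = $0.00.
Line 4 (2988.90, Farica, 878 kg, $18,192.16):
Base rate for 2988.90 is 32%.
2988.90 has an FTA preferential rate, but origin Farica is not Tyrara; base rate stands.
Duty = $18,192.16 × 32% = $5,821.49.
Total = $53,372.57 + $33,710.32 + $0.00 + $5,821.49 = $92,904.38.

$92,904.38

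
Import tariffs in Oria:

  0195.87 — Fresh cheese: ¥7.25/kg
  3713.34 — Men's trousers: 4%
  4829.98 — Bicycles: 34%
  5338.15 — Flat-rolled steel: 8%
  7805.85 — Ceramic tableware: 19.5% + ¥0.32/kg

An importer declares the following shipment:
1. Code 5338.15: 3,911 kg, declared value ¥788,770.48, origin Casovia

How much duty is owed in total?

¥63,101.64

Line 1 (5338.15, Casovia, 3,911 kg, ¥788,770.48):
Base rate for 5338.15 is 8%.
Duty = ¥788,770.48 × 8% = ¥63,101.64.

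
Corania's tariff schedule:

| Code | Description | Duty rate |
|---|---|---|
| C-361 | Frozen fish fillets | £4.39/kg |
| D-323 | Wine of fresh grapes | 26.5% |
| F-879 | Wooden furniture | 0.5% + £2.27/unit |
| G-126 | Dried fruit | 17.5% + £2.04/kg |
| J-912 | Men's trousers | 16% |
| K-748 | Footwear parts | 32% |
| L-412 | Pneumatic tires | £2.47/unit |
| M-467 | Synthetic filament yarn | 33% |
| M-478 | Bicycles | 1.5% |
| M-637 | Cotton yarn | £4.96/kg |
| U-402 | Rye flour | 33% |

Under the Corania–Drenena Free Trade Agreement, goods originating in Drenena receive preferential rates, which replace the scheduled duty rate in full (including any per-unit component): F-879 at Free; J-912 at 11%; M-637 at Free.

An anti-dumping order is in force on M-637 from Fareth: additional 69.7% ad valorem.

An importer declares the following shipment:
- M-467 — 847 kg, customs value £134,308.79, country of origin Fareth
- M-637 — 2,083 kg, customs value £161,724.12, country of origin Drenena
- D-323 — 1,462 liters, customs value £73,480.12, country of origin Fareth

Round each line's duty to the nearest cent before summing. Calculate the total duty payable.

£63,794.13

Line 1 (M-467, Fareth, 847 kg, £134,308.79):
Base rate for M-467 is 33%.
Duty = £134,308.79 × 33% = £44,321.90.
Line 2 (M-637, Drenena, 2,083 kg, £161,724.12):
Base rate for M-637 is £4.96/kg.
Origin Drenena qualifies under the Corania–Drenena agreement and M-637 is covered: preferential rate Free applies instead.
The additional-duty order on M-637 targets Fareth, not Drenena; it does not apply.
Duty = £161,724.12 × 0% = £0.00.
Line 3 (D-323, Fareth, 1,462 liters, £73,480.12):
Base rate for D-323 is 26.5%.
Duty = £73,480.12 × 26.5% = £19,472.23.
Total = £44,321.90 + £0.00 + £19,472.23 = £63,794.13.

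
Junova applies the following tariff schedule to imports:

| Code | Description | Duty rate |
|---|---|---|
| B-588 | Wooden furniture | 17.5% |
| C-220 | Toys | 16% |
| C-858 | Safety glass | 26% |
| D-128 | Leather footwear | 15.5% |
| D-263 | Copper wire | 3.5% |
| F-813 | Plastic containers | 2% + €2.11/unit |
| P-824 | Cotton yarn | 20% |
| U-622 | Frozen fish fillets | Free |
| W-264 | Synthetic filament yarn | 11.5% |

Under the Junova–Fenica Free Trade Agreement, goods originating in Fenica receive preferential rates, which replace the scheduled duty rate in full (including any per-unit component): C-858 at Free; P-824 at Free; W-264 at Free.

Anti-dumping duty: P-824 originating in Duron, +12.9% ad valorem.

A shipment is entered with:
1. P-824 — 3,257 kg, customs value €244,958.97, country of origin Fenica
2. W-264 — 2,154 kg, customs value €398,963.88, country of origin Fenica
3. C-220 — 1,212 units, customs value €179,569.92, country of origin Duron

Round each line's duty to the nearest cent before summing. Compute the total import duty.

€28,731.19

Line 1 (P-824, Fenica, 3,257 kg, €244,958.97):
Base rate for P-824 is 20%.
Origin Fenica qualifies under the Junova–Fenica agreement and P-824 is covered: preferential rate Free applies instead.
The additional-duty order on P-824 targets Duron, not Fenica; it does not apply.
Duty = €244,958.97 × 0% = €0.00.
Line 2 (W-264, Fenica, 2,154 kg, €398,963.88):
Base rate for W-264 is 11.5%.
Origin Fenica qualifies under the Junova–Fenica agreement and W-264 is covered: preferential rate Free applies instead.
Duty = €398,963.88 × 0% = €0.00.
Line 3 (C-220, Duron, 1,212 units, €179,569.92):
Base rate for C-220 is 16%.
Duty = €179,569.92 × 16% = €28,731.19.
Total = €0.00 + €0.00 + €28,731.19 = €28,731.19.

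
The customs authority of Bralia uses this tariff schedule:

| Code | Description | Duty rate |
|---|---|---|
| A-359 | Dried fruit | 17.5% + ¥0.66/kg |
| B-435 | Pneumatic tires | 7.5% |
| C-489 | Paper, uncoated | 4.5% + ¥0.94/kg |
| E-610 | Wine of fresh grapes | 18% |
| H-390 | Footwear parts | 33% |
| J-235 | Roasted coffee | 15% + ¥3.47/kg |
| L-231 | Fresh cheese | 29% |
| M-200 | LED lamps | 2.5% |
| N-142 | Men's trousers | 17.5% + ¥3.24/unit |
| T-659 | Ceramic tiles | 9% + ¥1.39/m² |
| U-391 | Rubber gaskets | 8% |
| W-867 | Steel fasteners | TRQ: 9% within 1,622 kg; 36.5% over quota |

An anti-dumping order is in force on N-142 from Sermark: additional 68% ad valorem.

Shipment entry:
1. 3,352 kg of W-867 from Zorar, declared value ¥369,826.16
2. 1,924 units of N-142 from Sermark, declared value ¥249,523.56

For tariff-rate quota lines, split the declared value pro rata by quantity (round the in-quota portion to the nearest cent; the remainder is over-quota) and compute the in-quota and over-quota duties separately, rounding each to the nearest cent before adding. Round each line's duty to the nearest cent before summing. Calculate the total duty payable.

¥305,350.25

Line 1 (W-867, Zorar, 3,352 kg, ¥369,826.16):
Code W-867 is under a tariff-rate quota (threshold 1,622 kg). In-quota: 1,622 kg at 9%; over-quota: 1,730 kg at 36.5%.
Pro-rata value split: in-quota = ¥369,826.16 × 1,622/3,352 = ¥178,955.26; over-quota = ¥369,826.16 − ¥178,955.26 = ¥190,870.90.
In-quota duty = ¥178,955.26 × 9% = ¥16,105.97. Over-quota duty = ¥190,870.90 × 36.5% = ¥69,667.88.
Line duty = ¥16,105.97 + ¥69,667.88 = ¥85,773.85.
Line 2 (N-142, Sermark, 1,924 units, ¥249,523.56):
Base rate for N-142 is 17.5% + ¥3.24/unit.
Additional duty on N-142 from Sermark: +68%. Applied ad valorem rate: 17.5% + 68% = 85.5%.
Duty = ¥249,523.56 × 85.5% + 1,924 × ¥3.24 = ¥219,576.40.
Total = ¥85,773.85 + ¥219,576.40 = ¥305,350.25.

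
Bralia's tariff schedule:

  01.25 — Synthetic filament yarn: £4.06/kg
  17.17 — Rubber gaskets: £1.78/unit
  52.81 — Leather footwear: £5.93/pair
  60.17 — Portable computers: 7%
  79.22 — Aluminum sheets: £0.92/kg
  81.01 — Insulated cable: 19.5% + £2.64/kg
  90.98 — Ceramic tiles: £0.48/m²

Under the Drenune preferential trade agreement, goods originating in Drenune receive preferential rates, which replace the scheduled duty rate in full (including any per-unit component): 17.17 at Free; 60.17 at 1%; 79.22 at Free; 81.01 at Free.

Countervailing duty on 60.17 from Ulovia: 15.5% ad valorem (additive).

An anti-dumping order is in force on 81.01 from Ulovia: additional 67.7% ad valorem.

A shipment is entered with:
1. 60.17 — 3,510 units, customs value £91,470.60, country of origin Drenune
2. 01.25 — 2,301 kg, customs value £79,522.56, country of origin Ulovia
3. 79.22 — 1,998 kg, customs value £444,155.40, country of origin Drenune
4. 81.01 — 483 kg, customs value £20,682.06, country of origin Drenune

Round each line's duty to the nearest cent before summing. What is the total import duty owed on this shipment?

£10,256.77

Line 1 (60.17, Drenune, 3,510 units, £91,470.60):
Base rate for 60.17 is 7%.
Origin Drenune qualifies under the Bralia–Drenune agreement and 60.17 is covered: preferential rate 1% applies instead.
The additional-duty order on 60.17 targets Ulovia, not Drenune; it does not apply.
Duty = £91,470.60 × 1% = £914.71.
Line 2 (01.25, Ulovia, 2,301 kg, £79,522.56):
Base rate for 01.25 is £4.06/kg.
Duty = 2,301 × £4.06 = £9,342.06.
Line 3 (79.22, Drenune, 1,998 kg, £444,155.40):
Base rate for 79.22 is £0.92/kg.
Origin Drenune qualifies under the Bralia–Drenune agreement and 79.22 is covered: preferential rate Free applies instead.
Duty = £444,155.40 × 0% = £0.00.
Line 4 (81.01, Drenune, 483 kg, £20,682.06):
Base rate for 81.01 is 19.5% + £2.64/kg.
Origin Drenune qualifies under the Bralia–Drenune agreement and 81.01 is covered: preferential rate Free applies instead.
The additional-duty order on 81.01 targets Ulovia, not Drenune; it does not apply.
Duty = £20,682.06 × 0% = £0.00.
Total = £914.71 + £9,342.06 + £0.00 + £0.00 = £10,256.77.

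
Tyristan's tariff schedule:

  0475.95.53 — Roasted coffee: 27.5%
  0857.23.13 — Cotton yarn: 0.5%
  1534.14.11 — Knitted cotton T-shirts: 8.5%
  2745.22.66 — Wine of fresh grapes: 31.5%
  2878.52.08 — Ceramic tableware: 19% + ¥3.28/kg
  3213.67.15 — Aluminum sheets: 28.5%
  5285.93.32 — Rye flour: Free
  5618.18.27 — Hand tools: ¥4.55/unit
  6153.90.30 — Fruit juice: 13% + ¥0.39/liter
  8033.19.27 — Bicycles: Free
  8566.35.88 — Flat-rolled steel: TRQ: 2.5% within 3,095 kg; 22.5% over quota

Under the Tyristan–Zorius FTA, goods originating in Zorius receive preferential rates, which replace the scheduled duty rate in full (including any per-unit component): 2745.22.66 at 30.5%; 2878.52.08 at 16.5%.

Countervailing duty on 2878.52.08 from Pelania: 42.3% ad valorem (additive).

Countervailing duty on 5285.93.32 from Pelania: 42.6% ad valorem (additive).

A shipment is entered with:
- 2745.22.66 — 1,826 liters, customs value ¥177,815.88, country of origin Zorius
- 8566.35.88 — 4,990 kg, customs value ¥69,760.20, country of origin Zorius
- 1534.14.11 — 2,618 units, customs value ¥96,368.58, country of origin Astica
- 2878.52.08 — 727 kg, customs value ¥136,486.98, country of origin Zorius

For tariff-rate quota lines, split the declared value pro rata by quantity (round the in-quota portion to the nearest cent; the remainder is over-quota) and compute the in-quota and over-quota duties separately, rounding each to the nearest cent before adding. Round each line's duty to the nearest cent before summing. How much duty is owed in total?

¥91,987.94

Line 1 (2745.22.66, Zorius, 1,826 liters, ¥177,815.88):
Base rate for 2745.22.66 is 31.5%.
Origin Zorius qualifies under the Tyristan–Zorius agreement and 2745.22.66 is covered: preferential rate 30.5% applies instead.
Duty = ¥177,815.88 × 30.5% = ¥54,233.84.
Line 2 (8566.35.88, Zorius, 4,990 kg, ¥69,760.20):
Code 8566.35.88 is under a tariff-rate quota (threshold 3,095 kg). In-quota: 3,095 kg at 2.5%; over-quota: 1,895 kg at 22.5%.
Pro-rata value split: in-quota = ¥69,760.20 × 3,095/4,990 = ¥43,268.10; over-quota = ¥69,760.20 − ¥43,268.10 = ¥26,492.10.
In-quota duty = ¥43,268.10 × 2.5% = ¥1,081.70. Over-quota duty = ¥26,492.10 × 22.5% = ¥5,960.72.
Line duty = ¥1,081.70 + ¥5,960.72 = ¥7,042.42.
Line 3 (1534.14.11, Astica, 2,618 units, ¥96,368.58):
Base rate for 1534.14.11 is 8.5%.
Duty = ¥96,368.58 × 8.5% = ¥8,191.33.
Line 4 (2878.52.08, Zorius, 727 kg, ¥136,486.98):
Base rate for 2878.52.08 is 19% + ¥3.28/kg.
Origin Zorius qualifies under the Tyristan–Zorius agreement and 2878.52.08 is covered: preferential rate 16.5% applies instead.
The additional-duty order on 2878.52.08 targets Pelania, not Zorius; it does not apply.
Duty = ¥136,486.98 × 16.5% = ¥22,520.35.
Total = ¥54,233.84 + ¥7,042.42 + ¥8,191.33 + ¥22,520.35 = ¥91,987.94.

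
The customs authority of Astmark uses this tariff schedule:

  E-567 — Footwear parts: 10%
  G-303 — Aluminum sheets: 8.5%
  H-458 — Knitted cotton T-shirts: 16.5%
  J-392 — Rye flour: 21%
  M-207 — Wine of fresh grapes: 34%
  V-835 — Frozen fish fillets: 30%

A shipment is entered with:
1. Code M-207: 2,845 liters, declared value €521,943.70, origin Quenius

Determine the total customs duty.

Line 1 (M-207, Quenius, 2,845 liters, €521,943.70):
Base rate for M-207 is 34%.
Duty = €521,943.70 × 34% = €177,460.86.

€177,460.86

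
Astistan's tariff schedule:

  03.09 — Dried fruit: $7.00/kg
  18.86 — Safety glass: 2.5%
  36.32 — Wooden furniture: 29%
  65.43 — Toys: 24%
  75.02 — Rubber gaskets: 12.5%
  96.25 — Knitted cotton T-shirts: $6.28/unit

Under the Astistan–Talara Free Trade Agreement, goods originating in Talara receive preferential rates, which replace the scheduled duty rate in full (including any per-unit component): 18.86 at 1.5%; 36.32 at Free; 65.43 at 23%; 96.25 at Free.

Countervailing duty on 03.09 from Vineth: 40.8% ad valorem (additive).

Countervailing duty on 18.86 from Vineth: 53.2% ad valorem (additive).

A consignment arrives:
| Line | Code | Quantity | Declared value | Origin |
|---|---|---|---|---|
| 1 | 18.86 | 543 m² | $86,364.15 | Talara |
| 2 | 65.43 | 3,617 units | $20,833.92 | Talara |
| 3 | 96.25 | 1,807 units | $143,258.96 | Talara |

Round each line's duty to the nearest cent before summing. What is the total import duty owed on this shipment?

$6,087.26

Line 1 (18.86, Talara, 543 m², $86,364.15):
Base rate for 18.86 is 2.5%.
Origin Talara qualifies under the Astistan–Talara agreement and 18.86 is covered: preferential rate 1.5% applies instead.
The additional-duty order on 18.86 targets Vineth, not Talara; it does not apply.
Duty = $86,364.15 × 1.5% = $1,295.46.
Line 2 (65.43, Talara, 3,617 units, $20,833.92):
Base rate for 65.43 is 24%.
Origin Talara qualifies under the Astistan–Talara agreement and 65.43 is covered: preferential rate 23% applies instead.
Duty = $20,833.92 × 23% = $4,791.80.
Line 3 (96.25, Talara, 1,807 units, $143,258.96):
Base rate for 96.25 is $6.28/unit.
Origin Talara qualifies under the Astistan–Talara agreement and 96.25 is covered: preferential rate Free applies instead.
Duty = $143,258.96 × 0% = $0.00.
Total = $1,295.46 + $4,791.80 + $0.00 = $6,087.26.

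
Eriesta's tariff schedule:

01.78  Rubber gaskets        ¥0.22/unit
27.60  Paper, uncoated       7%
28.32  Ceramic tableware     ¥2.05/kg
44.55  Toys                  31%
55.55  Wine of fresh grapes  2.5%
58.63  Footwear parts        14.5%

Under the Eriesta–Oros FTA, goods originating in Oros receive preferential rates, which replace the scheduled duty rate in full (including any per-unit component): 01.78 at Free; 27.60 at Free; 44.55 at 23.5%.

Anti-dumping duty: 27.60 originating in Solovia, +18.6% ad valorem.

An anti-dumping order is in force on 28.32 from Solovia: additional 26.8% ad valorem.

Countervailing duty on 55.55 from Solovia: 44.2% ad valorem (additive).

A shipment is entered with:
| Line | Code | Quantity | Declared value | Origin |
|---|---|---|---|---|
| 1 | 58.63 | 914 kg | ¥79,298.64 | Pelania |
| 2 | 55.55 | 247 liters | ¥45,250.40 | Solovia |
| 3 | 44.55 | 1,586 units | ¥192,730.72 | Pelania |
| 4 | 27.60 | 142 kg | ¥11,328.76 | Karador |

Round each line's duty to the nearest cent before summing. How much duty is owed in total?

¥93,169.77

Line 1 (58.63, Pelania, 914 kg, ¥79,298.64):
Base rate for 58.63 is 14.5%.
Duty = ¥79,298.64 × 14.5% = ¥11,498.30.
Line 2 (55.55, Solovia, 247 liters, ¥45,250.40):
Base rate for 55.55 is 2.5%.
Additional duty on 55.55 from Solovia: +44.2%. Applied ad valorem rate: 2.5% + 44.2% = 46.7%.
Duty = ¥45,250.40 × 46.7% = ¥21,131.94.
Line 3 (44.55, Pelania, 1,586 units, ¥192,730.72):
Base rate for 44.55 is 31%.
44.55 has an FTA preferential rate, but origin Pelania is not Oros; base rate stands.
Duty = ¥192,730.72 × 31% = ¥59,746.52.
Line 4 (27.60, Karador, 142 kg, ¥11,328.76):
Base rate for 27.60 is 7%.
27.60 has an FTA preferential rate, but origin Karador is not Oros; base rate stands.
The additional-duty order on 27.60 targets Solovia, not Karador; it does not apply.
Duty = ¥11,328.76 × 7% = ¥793.01.
Total = ¥11,498.30 + ¥21,131.94 + ¥59,746.52 + ¥793.01 = ¥93,169.77.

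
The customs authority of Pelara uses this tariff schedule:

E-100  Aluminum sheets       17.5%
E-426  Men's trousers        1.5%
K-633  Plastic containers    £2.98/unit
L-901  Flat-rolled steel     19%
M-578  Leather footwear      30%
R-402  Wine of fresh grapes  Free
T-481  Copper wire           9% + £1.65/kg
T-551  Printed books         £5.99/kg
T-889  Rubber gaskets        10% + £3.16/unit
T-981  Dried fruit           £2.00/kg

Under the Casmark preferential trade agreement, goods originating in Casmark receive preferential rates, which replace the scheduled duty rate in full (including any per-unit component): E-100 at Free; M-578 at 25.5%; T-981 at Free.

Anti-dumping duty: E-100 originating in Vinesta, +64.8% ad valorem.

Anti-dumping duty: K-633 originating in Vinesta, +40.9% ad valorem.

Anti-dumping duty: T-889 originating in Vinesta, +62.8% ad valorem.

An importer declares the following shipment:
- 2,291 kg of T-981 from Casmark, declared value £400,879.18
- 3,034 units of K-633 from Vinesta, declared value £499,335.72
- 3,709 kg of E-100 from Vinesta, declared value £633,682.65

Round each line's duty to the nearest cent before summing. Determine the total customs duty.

£734,790.45

Line 1 (T-981, Casmark, 2,291 kg, £400,879.18):
Base rate for T-981 is £2.00/kg.
Origin Casmark qualifies under the Pelara–Casmark agreement and T-981 is covered: preferential rate Free applies instead.
Duty = £400,879.18 × 0% = £0.00.
Line 2 (K-633, Vinesta, 3,034 units, £499,335.72):
Base rate for K-633 is £2.98/unit.
Additional duty on K-633 from Vinesta: +40.9% ad valorem. Applied ad valorem rate = 40.9%.
Duty = £499,335.72 × 40.9% + 3,034 × £2.98 = £213,269.63.
Line 3 (E-100, Vinesta, 3,709 kg, £633,682.65):
Base rate for E-100 is 17.5%.
E-100 has an FTA preferential rate, but origin Vinesta is not Casmark; base rate stands.
Additional duty on E-100 from Vinesta: +64.8%. Applied ad valorem rate: 17.5% + 64.8% = 82.3%.
Duty = £633,682.65 × 82.3% = £521,520.82.
Total = £0.00 + £213,269.63 + £521,520.82 = £734,790.45.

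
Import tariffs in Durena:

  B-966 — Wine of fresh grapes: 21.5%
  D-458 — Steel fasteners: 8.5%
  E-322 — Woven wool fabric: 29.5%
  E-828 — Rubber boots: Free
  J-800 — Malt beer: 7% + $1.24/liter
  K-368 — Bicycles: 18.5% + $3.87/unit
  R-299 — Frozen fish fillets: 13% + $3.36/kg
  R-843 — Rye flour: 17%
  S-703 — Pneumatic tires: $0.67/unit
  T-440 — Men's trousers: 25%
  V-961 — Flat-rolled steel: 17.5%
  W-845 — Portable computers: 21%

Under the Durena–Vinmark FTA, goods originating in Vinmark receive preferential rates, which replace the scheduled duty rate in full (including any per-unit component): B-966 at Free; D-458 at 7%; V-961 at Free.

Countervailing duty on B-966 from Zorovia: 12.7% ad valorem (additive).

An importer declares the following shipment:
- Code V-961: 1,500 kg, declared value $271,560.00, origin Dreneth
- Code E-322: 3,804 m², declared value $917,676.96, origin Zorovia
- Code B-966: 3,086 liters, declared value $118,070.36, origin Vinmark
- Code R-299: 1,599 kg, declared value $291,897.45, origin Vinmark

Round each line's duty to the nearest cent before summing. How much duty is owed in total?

$361,557.01

Line 1 (V-961, Dreneth, 1,500 kg, $271,560.00):
Base rate for V-961 is 17.5%.
V-961 has an FTA preferential rate, but origin Dreneth is not Vinmark; base rate stands.
Duty = $271,560.00 × 17.5% = $47,523.00.
Line 2 (E-322, Zorovia, 3,804 m², $917,676.96):
Base rate for E-322 is 29.5%.
Duty = $917,676.96 × 29.5% = $270,714.70.
Line 3 (B-966, Vinmark, 3,086 liters, $118,070.36):
Base rate for B-966 is 21.5%.
Origin Vinmark qualifies under the Durena–Vinmark agreement and B-966 is covered: preferential rate Free applies instead.
The additional-duty order on B-966 targets Zorovia, not Vinmark; it does not apply.
Duty = $118,070.36 × 0% = $0.00.
Line 4 (R-299, Vinmark, 1,599 kg, $291,897.45):
Base rate for R-299 is 13% + $3.36/kg.
Origin Vinmark is the FTA partner but R-299 is not on the preference list; base rate stands.
Duty = $291,897.45 × 13% + 1,599 × $3.36 = $43,319.31.
Total = $47,523.00 + $270,714.70 + $0.00 + $43,319.31 = $361,557.01.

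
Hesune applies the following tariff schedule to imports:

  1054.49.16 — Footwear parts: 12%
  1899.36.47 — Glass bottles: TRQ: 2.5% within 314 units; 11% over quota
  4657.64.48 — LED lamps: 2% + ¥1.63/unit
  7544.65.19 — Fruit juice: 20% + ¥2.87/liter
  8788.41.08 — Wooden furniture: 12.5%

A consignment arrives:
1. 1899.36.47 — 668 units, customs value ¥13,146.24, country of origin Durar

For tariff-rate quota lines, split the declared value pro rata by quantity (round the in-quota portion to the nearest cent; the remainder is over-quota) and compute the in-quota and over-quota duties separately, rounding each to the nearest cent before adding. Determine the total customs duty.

¥920.83

Line 1 (1899.36.47, Durar, 668 units, ¥13,146.24):
Code 1899.36.47 is under a tariff-rate quota (threshold 314 units). In-quota: 314 units at 2.5%; over-quota: 354 units at 11%.
Pro-rata value split: in-quota = ¥13,146.24 × 314/668 = ¥6,179.52; over-quota = ¥13,146.24 − ¥6,179.52 = ¥6,966.72.
In-quota duty = ¥6,179.52 × 2.5% = ¥154.49. Over-quota duty = ¥6,966.72 × 11% = ¥766.34.
Line duty = ¥154.49 + ¥766.34 = ¥920.83.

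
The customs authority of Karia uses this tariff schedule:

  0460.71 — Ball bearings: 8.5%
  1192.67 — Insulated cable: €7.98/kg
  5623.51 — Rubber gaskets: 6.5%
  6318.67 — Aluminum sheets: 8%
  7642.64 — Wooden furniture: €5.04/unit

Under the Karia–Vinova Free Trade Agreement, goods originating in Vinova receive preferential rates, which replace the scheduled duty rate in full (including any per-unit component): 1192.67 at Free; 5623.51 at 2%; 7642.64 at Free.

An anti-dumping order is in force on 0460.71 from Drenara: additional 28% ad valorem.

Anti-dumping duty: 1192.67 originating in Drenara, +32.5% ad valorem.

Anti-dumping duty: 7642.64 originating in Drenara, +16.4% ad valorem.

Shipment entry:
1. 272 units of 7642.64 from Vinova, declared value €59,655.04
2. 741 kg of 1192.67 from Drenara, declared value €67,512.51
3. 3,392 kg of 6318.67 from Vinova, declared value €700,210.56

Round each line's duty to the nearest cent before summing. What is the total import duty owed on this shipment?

Line 1 (7642.64, Vinova, 272 units, €59,655.04):
Base rate for 7642.64 is €5.04/unit.
Origin Vinova qualifies under the Karia–Vinova agreement and 7642.64 is covered: preferential rate Free applies instead.
The additional-duty order on 7642.64 targets Drenara, not Vinova; it does not apply.
Duty = €59,655.04 × 0% = €0.00.
Line 2 (1192.67, Drenara, 741 kg, €67,512.51):
Base rate for 1192.67 is €7.98/kg.
1192.67 has an FTA preferential rate, but origin Drenara is not Vinova; base rate stands.
Additional duty on 1192.67 from Drenara: +32.5% ad valorem. Applied ad valorem rate = 32.5%.
Duty = €67,512.51 × 32.5% + 741 × €7.98 = €27,854.75.
Line 3 (6318.67, Vinova, 3,392 kg, €700,210.56):
Base rate for 6318.67 is 8%.
Origin Vinova is the FTA partner but 6318.67 is not on the preference list; base rate stands.
Duty = €700,210.56 × 8% = €56,016.84.
Total = €0.00 + €27,854.75 + €56,016.84 = €83,871.59.

€83,871.59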